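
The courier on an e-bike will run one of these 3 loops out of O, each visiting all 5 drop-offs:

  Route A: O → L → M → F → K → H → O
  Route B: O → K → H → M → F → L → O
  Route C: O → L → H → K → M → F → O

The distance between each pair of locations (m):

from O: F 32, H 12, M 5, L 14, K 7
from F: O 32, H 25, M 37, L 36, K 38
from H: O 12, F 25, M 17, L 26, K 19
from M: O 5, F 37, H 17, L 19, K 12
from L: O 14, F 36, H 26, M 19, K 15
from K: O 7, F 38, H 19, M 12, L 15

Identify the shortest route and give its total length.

Route A: 14 + 19 + 37 + 38 + 19 + 12 = 139
Route B: 7 + 19 + 17 + 37 + 36 + 14 = 130
Route C: 14 + 26 + 19 + 12 + 37 + 32 = 140

Shortest is Route B, total 130 m.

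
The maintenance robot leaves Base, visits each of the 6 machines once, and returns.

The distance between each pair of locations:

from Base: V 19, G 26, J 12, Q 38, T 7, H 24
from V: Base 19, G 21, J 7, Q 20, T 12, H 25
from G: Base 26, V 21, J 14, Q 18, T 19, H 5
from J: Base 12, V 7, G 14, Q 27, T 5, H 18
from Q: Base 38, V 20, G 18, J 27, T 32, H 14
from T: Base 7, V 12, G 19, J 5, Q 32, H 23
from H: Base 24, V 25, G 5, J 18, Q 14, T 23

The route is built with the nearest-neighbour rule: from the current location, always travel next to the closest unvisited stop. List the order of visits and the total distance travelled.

Base → [T:7 / J:12 / V:19 / H:24 / G:26 / Q:38] → T (7)
T → [J:5 / V:12 / G:19 / H:23 / Q:32] → J (5)
J → [V:7 / G:14 / H:18 / Q:27] → V (7)
V → [Q:20 / G:21 / H:25] → Q (20)
Q → [H:14 / G:18] → H (14)
H → [G:5] → G (5)
Return G→Base: 26.
Total = 7 + 5 + 7 + 20 + 14 + 5 + 26 = 84.

Total distance 84 via the nearest-neighbour route Base → T → J → V → Q → H → G → Base.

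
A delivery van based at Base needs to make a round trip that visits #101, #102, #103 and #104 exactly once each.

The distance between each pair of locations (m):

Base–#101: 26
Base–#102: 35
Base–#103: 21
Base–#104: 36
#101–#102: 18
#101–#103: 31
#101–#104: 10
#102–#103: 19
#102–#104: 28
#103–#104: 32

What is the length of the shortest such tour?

Shortest round trip = 104 m.

With 4 stops there are 4!/2 = 12 distinct round trips (a route and its reverse cost the same).
Base - #101 - #102 - #103 - #104 - Base: 26+18+19+32+36 = 131
Base - #101 - #102 - #104 - #103 - Base: 26+18+28+32+21 = 125
Base - #101 - #103 - #102 - #104 - Base: 26+31+19+28+36 = 140
Base - #101 - #103 - #104 - #102 - Base: 26+31+32+28+35 = 152
Base - #101 - #104 - #102 - #103 - Base: 26+10+28+19+21 = 104
Base - #101 - #104 - #103 - #102 - Base: 26+10+32+19+35 = 122
Base - #102 - #101 - #103 - #104 - Base: 35+18+31+32+36 = 152
Base - #102 - #101 - #104 - #103 - Base: 35+18+10+32+21 = 116
Base - #102 - #103 - #101 - #104 - Base: 35+19+31+10+36 = 131
Base - #102 - #104 - #101 - #103 - Base: 35+28+10+31+21 = 125
Base - #103 - #101 - #102 - #104 - Base: 21+31+18+28+36 = 134
Base - #103 - #102 - #101 - #104 - Base: 21+19+18+10+36 = 104
The minimum is 104.
One optimal route: Base → #101 → #104 → #102 → #103 → Base (or its reverse).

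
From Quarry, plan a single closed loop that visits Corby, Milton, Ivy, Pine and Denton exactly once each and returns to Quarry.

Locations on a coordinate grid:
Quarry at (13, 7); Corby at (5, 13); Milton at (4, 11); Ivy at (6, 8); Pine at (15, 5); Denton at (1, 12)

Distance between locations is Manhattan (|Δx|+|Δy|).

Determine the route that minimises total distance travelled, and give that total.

Quarry-Corby-Milton-Ivy-Pine-Denton-Quarry: 14+3+5+12+21+17 = 72
Quarry-Corby-Milton-Ivy-Denton-Pine-Quarry: 14+3+5+9+21+4 = 56
Quarry-Corby-Milton-Pine-Ivy-Denton-Quarry: 14+3+17+12+9+17 = 72
Quarry-Corby-Milton-Pine-Denton-Ivy-Quarry: 14+3+17+21+9+8 = 72
Quarry-Corby-Milton-Denton-Ivy-Pine-Quarry: 14+3+4+9+12+4 = 46
Quarry-Corby-Milton-Denton-Pine-Ivy-Quarry: 14+3+4+21+12+8 = 62
Quarry-Corby-Ivy-Milton-Pine-Denton-Quarry: 14+6+5+17+21+17 = 80
Quarry-Corby-Ivy-Milton-Denton-Pine-Quarry: 14+6+5+4+21+4 = 54
Quarry-Corby-Ivy-Pine-Milton-Denton-Quarry: 14+6+12+17+4+17 = 70
Quarry-Corby-Ivy-Pine-Denton-Milton-Quarry: 14+6+12+21+4+13 = 70
Quarry-Corby-Ivy-Denton-Milton-Pine-Quarry: 14+6+9+4+17+4 = 54
Quarry-Corby-Ivy-Denton-Pine-Milton-Quarry: 14+6+9+21+17+13 = 80
Quarry-Corby-Pine-Milton-Ivy-Denton-Quarry: 14+18+17+5+9+17 = 80
Quarry-Corby-Pine-Milton-Denton-Ivy-Quarry: 14+18+17+4+9+8 = 70
… (46 more)
Quarry-Corby-Denton-Milton-Ivy-Pine-Quarry: 14+5+4+5+12+4 = 44  ← best
The minimum is 44.
One optimal route: Quarry → Corby → Denton → Milton → Ivy → Pine → Quarry (or its reverse).

Minimum total distance: 44.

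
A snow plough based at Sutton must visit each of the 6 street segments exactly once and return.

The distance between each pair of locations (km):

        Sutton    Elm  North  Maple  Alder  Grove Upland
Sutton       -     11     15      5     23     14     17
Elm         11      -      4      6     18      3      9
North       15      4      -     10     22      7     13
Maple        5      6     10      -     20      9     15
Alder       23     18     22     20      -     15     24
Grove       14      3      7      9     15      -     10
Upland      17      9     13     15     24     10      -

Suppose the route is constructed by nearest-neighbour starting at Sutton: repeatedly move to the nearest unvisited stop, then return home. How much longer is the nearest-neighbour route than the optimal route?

Excess over optimum: 5 km.

Sutton: Maple=5, Elm=11, Grove=14, North=15, Upland=17, Alder=23 ⇒ Maple
Maple: Elm=6, Grove=9, North=10, Upland=15, Alder=20 ⇒ Elm
Elm: Grove=3, North=4, Upland=9, Alder=18 ⇒ Grove
Grove: North=7, Upland=10, Alder=15 ⇒ North
North: Upland=13, Alder=22 ⇒ Upland
Upland: Alder=24 ⇒ Alder
NN route Sutton → Maple → Elm → Grove → North → Upland → Alder → Sutton costs 81.
Optimal: Sutton → Maple → Elm → North → Upland → Grove → Alder → Sutton costs 76 (by enumerating all 360 distinct tours).
Excess = 81 − 76 = 5.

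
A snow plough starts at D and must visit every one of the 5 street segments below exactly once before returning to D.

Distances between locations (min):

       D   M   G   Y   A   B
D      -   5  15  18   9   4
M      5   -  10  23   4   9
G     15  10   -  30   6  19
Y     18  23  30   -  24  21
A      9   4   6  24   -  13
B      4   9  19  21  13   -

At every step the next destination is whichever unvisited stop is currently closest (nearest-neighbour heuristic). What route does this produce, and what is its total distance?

Total distance 71 min via the nearest-neighbour route D → B → M → A → G → Y → D.

At D the remaining stops are B 4, M 5, A 9, G 15, Y 18; go to B.
At B the remaining stops are M 9, A 13, G 19, Y 21; go to M.
At M the remaining stops are A 4, G 10, Y 23; go to A.
At A the remaining stops are G 6, Y 24; go to G.
At G the remaining stops are Y 30; go to Y.
Return Y→D: 18.
Total = 4 + 9 + 4 + 6 + 30 + 18 = 71.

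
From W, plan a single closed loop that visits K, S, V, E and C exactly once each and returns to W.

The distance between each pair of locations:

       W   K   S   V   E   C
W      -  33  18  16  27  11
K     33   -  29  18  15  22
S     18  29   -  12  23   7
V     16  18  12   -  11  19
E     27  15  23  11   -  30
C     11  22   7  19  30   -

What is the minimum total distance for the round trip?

There are 60 distinct closed tours to check (reversals are equivalent).
W - K - S - V - E - C - W: 33+29+12+11+30+11 = 126
W - K - S - V - C - E - W: 33+29+12+19+30+27 = 150
W - K - S - E - V - C - W: 33+29+23+11+19+11 = 126
W - K - S - E - C - V - W: 33+29+23+30+19+16 = 150
W - K - S - C - V - E - W: 33+29+7+19+11+27 = 126
W - K - S - C - E - V - W: 33+29+7+30+11+16 = 126
W - K - V - S - E - C - W: 33+18+12+23+30+11 = 127
W - K - V - S - C - E - W: 33+18+12+7+30+27 = 127
W - K - V - E - S - C - W: 33+18+11+23+7+11 = 103
W - K - V - E - C - S - W: 33+18+11+30+7+18 = 117
W - K - V - C - S - E - W: 33+18+19+7+23+27 = 127
W - K - V - C - E - S - W: 33+18+19+30+23+18 = 141
W - K - E - S - V - C - W: 33+15+23+12+19+11 = 113
W - K - E - S - C - V - W: 33+15+23+7+19+16 = 113
… (46 more)
W - K - E - V - S - C - W: 33+15+11+12+7+11 = 89  ← best
The minimum is 89.
One optimal route: W → K → E → V → S → C → W (or its reverse).

89 — the shortest possible round trip.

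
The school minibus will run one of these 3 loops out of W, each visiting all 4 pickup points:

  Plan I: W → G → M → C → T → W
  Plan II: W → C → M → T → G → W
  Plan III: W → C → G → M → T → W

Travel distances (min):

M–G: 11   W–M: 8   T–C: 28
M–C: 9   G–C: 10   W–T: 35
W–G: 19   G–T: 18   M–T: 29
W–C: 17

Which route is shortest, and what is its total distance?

Shortest is Plan II, total 92 min.

Plan I: 19 + 11 + 9 + 28 + 35 = 102
Plan II: 17 + 9 + 29 + 18 + 19 = 92
Plan III: 17 + 10 + 11 + 29 + 35 = 102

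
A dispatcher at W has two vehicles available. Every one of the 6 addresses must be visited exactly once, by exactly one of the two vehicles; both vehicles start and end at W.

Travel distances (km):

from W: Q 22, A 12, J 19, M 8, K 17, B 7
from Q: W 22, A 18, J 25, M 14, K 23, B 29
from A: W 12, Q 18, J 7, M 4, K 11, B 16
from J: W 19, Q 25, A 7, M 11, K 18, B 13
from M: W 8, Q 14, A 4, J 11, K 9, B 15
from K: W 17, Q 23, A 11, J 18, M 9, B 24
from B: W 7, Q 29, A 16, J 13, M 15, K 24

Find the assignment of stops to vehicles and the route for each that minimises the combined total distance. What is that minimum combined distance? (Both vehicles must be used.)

Minimum combined distance: 96 km.

There are 2^5 − 1 = 31 ways to divide the 6 stops into two non-empty groups. For each, the best each vehicle can do is its own shortest tour through its group:
  {Q} + {A, J, M, K, B}: 44 + 55 = 99
  {A} + {Q, J, M, K, B}: 24 + 83 = 107
  {Q, A} + {J, M, K, B}: 52 + 55 = 107
  {J} + {Q, A, M, K, B}: 38 + 79 = 117
  {Q, J} + {A, M, K, B}: 66 + 51 = 117
  {A, J} + {Q, M, K, B}: 38 + 76 = 114
  … (31 splits in total)
  {Q, A, J, M, K} + {B}: 82 + 14 = 96  ← best
Best: vehicle 1 W → Q → A → J → K → M → W = 82; vehicle 2 W → B → W = 14; combined 96.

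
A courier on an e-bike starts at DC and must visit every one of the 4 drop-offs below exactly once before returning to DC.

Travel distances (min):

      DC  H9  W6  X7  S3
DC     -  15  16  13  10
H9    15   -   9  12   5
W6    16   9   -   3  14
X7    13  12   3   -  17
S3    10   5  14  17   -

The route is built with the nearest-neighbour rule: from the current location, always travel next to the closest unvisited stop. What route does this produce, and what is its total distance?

Nearest-neighbour total = 40 min; route DC → S3 → H9 → W6 → X7 → DC.

From DC: distances to unvisited — S3=10, X7=13, H9=15, W6=16. Nearest is S3 (10).
From S3: distances to unvisited — H9=5, W6=14, X7=17. Nearest is H9 (5).
From H9: distances to unvisited — W6=9, X7=12. Nearest is W6 (9).
From W6: distances to unvisited — X7=3. Nearest is X7 (3).
Return X7→DC: 13.
Total = 10 + 5 + 9 + 3 + 13 = 40.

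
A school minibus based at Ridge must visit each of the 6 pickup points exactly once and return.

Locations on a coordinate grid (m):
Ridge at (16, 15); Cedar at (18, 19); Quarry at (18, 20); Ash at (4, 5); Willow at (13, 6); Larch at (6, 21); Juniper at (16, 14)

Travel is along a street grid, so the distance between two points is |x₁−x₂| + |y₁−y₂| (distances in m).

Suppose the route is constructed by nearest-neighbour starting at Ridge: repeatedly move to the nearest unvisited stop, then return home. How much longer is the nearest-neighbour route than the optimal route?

Ridge: Juniper=1, Cedar=6, Quarry=7, Willow=12, Larch=16, Ash=22 ⇒ Juniper
Juniper: Cedar=7, Quarry=8, Willow=11, Larch=17, Ash=21 ⇒ Cedar
Cedar: Quarry=1, Larch=14, Willow=18, Ash=28 ⇒ Quarry
Quarry: Larch=13, Willow=19, Ash=29 ⇒ Larch
Larch: Ash=18, Willow=22 ⇒ Ash
Ash: Willow=10 ⇒ Willow
NN route Ridge → Juniper → Cedar → Quarry → Larch → Ash → Willow → Ridge costs 62.
Optimal: Ridge → Cedar → Quarry → Larch → Ash → Willow → Juniper → Ridge costs 60 (by enumerating all 360 distinct tours).
Excess = 62 − 60 = 2.

Excess over optimum: 2 m.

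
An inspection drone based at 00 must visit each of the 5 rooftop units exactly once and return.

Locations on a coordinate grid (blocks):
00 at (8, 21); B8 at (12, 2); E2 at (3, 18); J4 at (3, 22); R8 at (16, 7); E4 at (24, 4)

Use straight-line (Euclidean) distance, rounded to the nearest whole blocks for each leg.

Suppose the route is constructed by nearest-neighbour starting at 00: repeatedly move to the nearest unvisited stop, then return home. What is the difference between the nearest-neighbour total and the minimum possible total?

3 blocks longer than the optimal tour.

00: J4=5, E2=6, R8=16, B8=19, E4=23 ⇒ J4
J4: E2=4, R8=20, B8=22, E4=28 ⇒ E2
E2: R8=17, B8=18, E4=25 ⇒ R8
R8: B8=6, E4=9 ⇒ B8
B8: E4=12 ⇒ E4
NN route 00 → J4 → E2 → R8 → B8 → E4 → 00 costs 67.
Optimal: 00 → J4 → E2 → B8 → E4 → R8 → 00 costs 64 (by enumerating all 60 distinct tours).
Excess = 67 − 64 = 3.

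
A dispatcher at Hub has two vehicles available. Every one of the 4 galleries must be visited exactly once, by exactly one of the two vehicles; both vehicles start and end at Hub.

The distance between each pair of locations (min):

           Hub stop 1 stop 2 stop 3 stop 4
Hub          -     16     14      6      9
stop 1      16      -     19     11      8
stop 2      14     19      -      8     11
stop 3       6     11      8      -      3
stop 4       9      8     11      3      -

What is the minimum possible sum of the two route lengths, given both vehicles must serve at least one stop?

There are 2^3 − 1 = 7 ways to divide the 4 stops into two non-empty groups. For each, the best each vehicle can do is its own shortest tour through its group:
  {stop 1} + {stop 2, stop 3, stop 4}: 32 + 34 = 66
  {stop 2} + {stop 1, stop 3, stop 4}: 28 + 33 = 61
  {stop 1, stop 2} + {stop 3, stop 4}: 49 + 18 = 67
  {stop 3} + {stop 1, stop 2, stop 4}: 12 + 49 = 61
  {stop 1, stop 3} + {stop 2, stop 4}: 33 + 34 = 67
  {stop 2, stop 3} + {stop 1, stop 4}: 28 + 33 = 61
  … (7 splits in total)
Best: vehicle 1 Hub → stop 2 → Hub = 28; vehicle 2 Hub → stop 1 → stop 4 → stop 3 → Hub = 33; combined 61.

61 min — the smallest possible combined total.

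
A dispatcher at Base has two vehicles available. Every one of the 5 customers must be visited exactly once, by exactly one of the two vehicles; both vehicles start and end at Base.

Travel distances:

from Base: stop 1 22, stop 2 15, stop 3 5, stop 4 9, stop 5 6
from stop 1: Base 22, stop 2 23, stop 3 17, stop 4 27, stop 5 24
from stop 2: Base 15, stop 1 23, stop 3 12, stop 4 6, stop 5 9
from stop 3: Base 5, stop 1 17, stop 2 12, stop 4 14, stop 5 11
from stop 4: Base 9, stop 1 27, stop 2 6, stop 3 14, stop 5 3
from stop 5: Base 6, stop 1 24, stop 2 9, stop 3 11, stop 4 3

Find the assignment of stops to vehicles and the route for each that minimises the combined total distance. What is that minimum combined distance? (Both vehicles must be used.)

Minimum combined distance: 70.

There are 2^4 − 1 = 15 ways to divide the 5 stops into two non-empty groups. For each, the best each vehicle can do is its own shortest tour through its group:
  {stop 1} + {stop 2, stop 3, stop 4, stop 5}: 44 + 32 = 76
  {stop 2} + {stop 1, stop 3, stop 4, stop 5}: 30 + 58 = 88
  {stop 1, stop 2} + {stop 3, stop 4, stop 5}: 60 + 28 = 88
  {stop 3} + {stop 1, stop 2, stop 4, stop 5}: 10 + 60 = 70
  {stop 1, stop 3} + {stop 2, stop 4, stop 5}: 44 + 30 = 74
  {stop 2, stop 3} + {stop 1, stop 4, stop 5}: 32 + 58 = 90
  … (15 splits in total)
Best: vehicle 1 Base → stop 3 → Base = 10; vehicle 2 Base → stop 1 → stop 2 → stop 4 → stop 5 → Base = 60; combined 70.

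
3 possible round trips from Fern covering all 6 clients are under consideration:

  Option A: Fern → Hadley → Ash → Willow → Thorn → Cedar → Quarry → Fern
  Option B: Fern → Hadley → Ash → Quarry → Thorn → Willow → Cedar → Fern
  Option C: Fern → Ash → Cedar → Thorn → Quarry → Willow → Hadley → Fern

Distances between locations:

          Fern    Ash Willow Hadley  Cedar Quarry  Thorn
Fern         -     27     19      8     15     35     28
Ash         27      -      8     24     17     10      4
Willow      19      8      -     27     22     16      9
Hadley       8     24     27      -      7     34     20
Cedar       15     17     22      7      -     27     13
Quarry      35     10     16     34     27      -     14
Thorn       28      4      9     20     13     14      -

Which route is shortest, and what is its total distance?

Option A: 8 + 24 + 8 + 9 + 13 + 27 + 35 = 124
Option B: 8 + 24 + 10 + 14 + 9 + 22 + 15 = 102
Option C: 27 + 17 + 13 + 14 + 16 + 27 + 8 = 122

102 — Option B is the shortest.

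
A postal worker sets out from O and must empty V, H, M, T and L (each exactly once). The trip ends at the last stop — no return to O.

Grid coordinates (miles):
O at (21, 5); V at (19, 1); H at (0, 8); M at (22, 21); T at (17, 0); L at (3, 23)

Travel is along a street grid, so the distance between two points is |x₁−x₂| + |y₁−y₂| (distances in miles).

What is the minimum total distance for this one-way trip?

There are 5! = 120 possible orderings.
O - V - H - M - T - L: 6+26+35+26+37 = 130
O - V - H - M - L - T: 6+26+35+21+37 = 125
O - V - H - T - M - L: 6+26+25+26+21 = 104
O - V - H - T - L - M: 6+26+25+37+21 = 115
O - V - H - L - M - T: 6+26+18+21+26 = 97
O - V - H - L - T - M: 6+26+18+37+26 = 113
O - V - M - H - T - L: 6+23+35+25+37 = 126
O - V - M - H - L - T: 6+23+35+18+37 = 119
O - V - M - T - H - L: 6+23+26+25+18 = 98
O - V - M - T - L - H: 6+23+26+37+18 = 110
O - V - M - L - H - T: 6+23+21+18+25 = 93
O - V - M - L - T - H: 6+23+21+37+25 = 112
O - V - T - H - M - L: 6+3+25+35+21 = 90
O - V - T - H - L - M: 6+3+25+18+21 = 73
… (106 more)
The minimum is 73.
One shortest path: O → V → T → H → L → M.

73 miles — the minimum one-way total.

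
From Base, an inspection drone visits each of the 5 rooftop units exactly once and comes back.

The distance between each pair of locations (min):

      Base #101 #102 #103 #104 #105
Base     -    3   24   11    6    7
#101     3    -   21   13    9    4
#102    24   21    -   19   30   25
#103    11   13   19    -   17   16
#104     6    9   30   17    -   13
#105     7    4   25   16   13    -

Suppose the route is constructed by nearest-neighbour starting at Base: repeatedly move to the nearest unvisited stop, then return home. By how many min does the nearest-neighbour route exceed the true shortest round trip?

From Base: #101=3, #104=6, #105=7, #103=11, #102=24 → choose #101 (3).
From #101: #105=4, #104=9, #103=13, #102=21 → choose #105 (4).
From #105: #104=13, #103=16, #102=25 → choose #104 (13).
From #104: #103=17, #102=30 → choose #103 (17).
From #103: #102=19 → choose #102 (19).
NN route Base → #101 → #105 → #104 → #103 → #102 → Base costs 80.
Optimal: Base → #101 → #105 → #102 → #103 → #104 → Base costs 74 (by enumerating all 60 distinct tours).
Excess = 80 − 74 = 6.

6 min longer than the optimal tour.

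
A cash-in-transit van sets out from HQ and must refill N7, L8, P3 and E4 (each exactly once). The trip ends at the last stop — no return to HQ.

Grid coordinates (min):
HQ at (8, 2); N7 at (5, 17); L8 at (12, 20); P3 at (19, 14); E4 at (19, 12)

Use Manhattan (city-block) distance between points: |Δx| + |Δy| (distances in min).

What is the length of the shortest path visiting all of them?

Shortest open route: 43 min.

There are 4! = 24 possible orderings.
HQ - N7 - L8 - P3 - E4: 18+10+13+2 = 43
HQ - N7 - L8 - E4 - P3: 18+10+15+2 = 45
HQ - N7 - P3 - L8 - E4: 18+17+13+15 = 63
HQ - N7 - P3 - E4 - L8: 18+17+2+15 = 52
HQ - N7 - E4 - L8 - P3: 18+19+15+13 = 65
HQ - N7 - E4 - P3 - L8: 18+19+2+13 = 52
HQ - L8 - N7 - P3 - E4: 22+10+17+2 = 51
HQ - L8 - N7 - E4 - P3: 22+10+19+2 = 53
HQ - L8 - P3 - N7 - E4: 22+13+17+19 = 71
HQ - L8 - P3 - E4 - N7: 22+13+2+19 = 56
HQ - L8 - E4 - N7 - P3: 22+15+19+17 = 73
HQ - L8 - E4 - P3 - N7: 22+15+2+17 = 56
HQ - P3 - N7 - L8 - E4: 23+17+10+15 = 65
HQ - P3 - N7 - E4 - L8: 23+17+19+15 = 74
… (10 more)
The minimum is 43.
One shortest path: HQ → N7 → L8 → P3 → E4.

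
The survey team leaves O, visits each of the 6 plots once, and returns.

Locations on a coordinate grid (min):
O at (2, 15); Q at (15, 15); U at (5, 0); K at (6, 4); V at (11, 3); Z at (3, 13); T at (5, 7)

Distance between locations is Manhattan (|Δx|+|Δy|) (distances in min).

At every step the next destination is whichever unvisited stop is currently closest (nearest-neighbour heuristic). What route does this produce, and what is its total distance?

58 min along O → Z → T → K → U → V → Q → O.

At O the remaining stops are Z 3, T 11, Q 13, K 15, U 18, V 21; go to Z.
At Z the remaining stops are T 8, K 12, Q 14, U 15, V 18; go to T.
At T the remaining stops are K 4, U 7, V 10, Q 18; go to K.
At K the remaining stops are U 5, V 6, Q 20; go to U.
At U the remaining stops are V 9, Q 25; go to V.
At V the remaining stops are Q 16; go to Q.
Return Q→O: 13.
Total = 3 + 8 + 4 + 5 + 9 + 16 + 13 = 58.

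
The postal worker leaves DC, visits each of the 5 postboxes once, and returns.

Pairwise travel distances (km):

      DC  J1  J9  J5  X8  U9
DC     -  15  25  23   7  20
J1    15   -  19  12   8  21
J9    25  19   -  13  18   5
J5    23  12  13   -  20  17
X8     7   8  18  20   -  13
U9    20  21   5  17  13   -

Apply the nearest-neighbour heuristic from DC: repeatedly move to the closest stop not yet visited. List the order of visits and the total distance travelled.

65 km along DC → X8 → J1 → J5 → J9 → U9 → DC.

DC → [X8:7 / J1:15 / U9:20 / J5:23 / J9:25] → X8 (7)
X8 → [J1:8 / U9:13 / J9:18 / J5:20] → J1 (8)
J1 → [J5:12 / J9:19 / U9:21] → J5 (12)
J5 → [J9:13 / U9:17] → J9 (13)
J9 → [U9:5] → U9 (5)
Return U9→DC: 20.
Total = 7 + 8 + 12 + 13 + 5 + 20 = 65.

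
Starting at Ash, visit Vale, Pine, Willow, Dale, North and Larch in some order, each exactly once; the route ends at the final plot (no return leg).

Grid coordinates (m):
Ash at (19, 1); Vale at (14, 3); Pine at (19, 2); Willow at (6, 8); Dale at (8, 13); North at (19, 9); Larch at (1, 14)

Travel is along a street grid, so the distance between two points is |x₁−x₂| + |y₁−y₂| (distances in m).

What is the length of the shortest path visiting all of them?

There are 6! = 720 possible orderings.
Ash → Vale → Pine → Willow → Dale → North → Larch: 7+6+19+7+15+23 = 77
Ash → Vale → Pine → Willow → Dale → Larch → North: 7+6+19+7+8+23 = 70
Ash → Vale → Pine → Willow → North → Dale → Larch: 7+6+19+14+15+8 = 69
Ash → Vale → Pine → Willow → North → Larch → Dale: 7+6+19+14+23+8 = 77
Ash → Vale → Pine → Willow → Larch → Dale → North: 7+6+19+11+8+15 = 66
Ash → Vale → Pine → Willow → Larch → North → Dale: 7+6+19+11+23+15 = 81
Ash → Vale → Pine → Dale → Willow → North → Larch: 7+6+22+7+14+23 = 79
Ash → Vale → Pine → Dale → Willow → Larch → North: 7+6+22+7+11+23 = 76
… (712 more)
Ash → Pine → Vale → North → Willow → Dale → Larch: 1+6+11+14+7+8 = 47  ← best
The minimum is 47.
One shortest path: Ash → Pine → Vale → North → Willow → Dale → Larch.

Minimum one-way distance = 47 m.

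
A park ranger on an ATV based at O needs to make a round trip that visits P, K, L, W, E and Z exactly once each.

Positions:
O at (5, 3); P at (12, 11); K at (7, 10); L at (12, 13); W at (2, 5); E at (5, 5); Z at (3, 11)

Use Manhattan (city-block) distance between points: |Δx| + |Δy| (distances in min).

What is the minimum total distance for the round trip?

O-P-K-L-W-E-Z-O: 15+6+8+18+3+8+10 = 68
O-P-K-L-W-Z-E-O: 15+6+8+18+7+8+2 = 64
O-P-K-L-E-W-Z-O: 15+6+8+15+3+7+10 = 64
O-P-K-L-E-Z-W-O: 15+6+8+15+8+7+5 = 64
O-P-K-L-Z-W-E-O: 15+6+8+11+7+3+2 = 52
O-P-K-L-Z-E-W-O: 15+6+8+11+8+3+5 = 56
O-P-K-W-L-E-Z-O: 15+6+10+18+15+8+10 = 82
O-P-K-W-L-Z-E-O: 15+6+10+18+11+8+2 = 70
… (352 more)
O-K-P-L-Z-W-E-O: 9+6+2+11+7+3+2 = 40  ← best
The minimum is 40.
One optimal route: O → K → P → L → Z → W → E → O (or its reverse).

40 min — the shortest possible round trip.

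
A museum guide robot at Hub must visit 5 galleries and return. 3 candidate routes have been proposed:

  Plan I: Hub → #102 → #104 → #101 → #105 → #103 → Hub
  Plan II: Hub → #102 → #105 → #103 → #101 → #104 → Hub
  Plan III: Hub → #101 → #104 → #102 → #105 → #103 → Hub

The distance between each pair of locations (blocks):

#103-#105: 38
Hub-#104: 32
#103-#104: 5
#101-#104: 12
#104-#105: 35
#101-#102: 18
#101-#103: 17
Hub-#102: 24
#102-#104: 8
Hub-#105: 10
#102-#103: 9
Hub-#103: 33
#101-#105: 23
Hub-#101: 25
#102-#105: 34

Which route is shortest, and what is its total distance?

Plan I: 24 + 8 + 12 + 23 + 38 + 33 = 138
Plan II: 24 + 34 + 38 + 17 + 12 + 32 = 157
Plan III: 25 + 12 + 8 + 34 + 38 + 33 = 150

Shortest is Plan I, total 138 blocks.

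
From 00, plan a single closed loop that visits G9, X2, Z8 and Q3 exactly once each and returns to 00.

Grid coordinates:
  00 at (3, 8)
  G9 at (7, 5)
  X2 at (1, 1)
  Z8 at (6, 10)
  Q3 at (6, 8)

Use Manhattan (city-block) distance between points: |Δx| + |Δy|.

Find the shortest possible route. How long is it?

Shortest round trip = 30.

With 4 stops there are 4!/2 = 12 distinct round trips (a route and its reverse cost the same).
00-G9-X2-Z8-Q3-00: 7+10+14+2+3 = 36
00-G9-X2-Q3-Z8-00: 7+10+12+2+5 = 36
00-G9-Z8-X2-Q3-00: 7+6+14+12+3 = 42
00-G9-Z8-Q3-X2-00: 7+6+2+12+9 = 36
00-G9-Q3-X2-Z8-00: 7+4+12+14+5 = 42
00-G9-Q3-Z8-X2-00: 7+4+2+14+9 = 36
00-X2-G9-Z8-Q3-00: 9+10+6+2+3 = 30
00-X2-G9-Q3-Z8-00: 9+10+4+2+5 = 30
00-X2-Z8-G9-Q3-00: 9+14+6+4+3 = 36
00-X2-Q3-G9-Z8-00: 9+12+4+6+5 = 36
00-Z8-G9-X2-Q3-00: 5+6+10+12+3 = 36
00-Z8-X2-G9-Q3-00: 5+14+10+4+3 = 36
The minimum is 30.
One optimal route: 00 → X2 → G9 → Z8 → Q3 → 00 (or its reverse).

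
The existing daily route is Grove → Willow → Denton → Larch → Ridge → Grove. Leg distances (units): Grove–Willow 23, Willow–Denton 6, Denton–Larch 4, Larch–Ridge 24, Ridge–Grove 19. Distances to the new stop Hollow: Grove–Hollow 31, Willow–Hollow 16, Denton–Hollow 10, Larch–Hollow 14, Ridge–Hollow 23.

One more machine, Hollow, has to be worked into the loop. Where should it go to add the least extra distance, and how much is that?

Insertion cost between consecutive stops i–j is d(i,Hollow) + d(Hollow,j) − d(i,j):
  between Grove and Willow: 31 + 16 − 23 = 24
  between Willow and Denton: 16 + 10 − 6 = 20
  between Denton and Larch: 10 + 14 − 4 = 20
  between Larch and Ridge: 14 + 23 − 24 = 13
  between Ridge and Grove: 23 + 31 − 19 = 35
Cheapest insertion is between Larch and Ridge, adding 13.
New total = 76 + 13 = 89.

Adding 13 by placing Hollow on the Larch–Ridge leg.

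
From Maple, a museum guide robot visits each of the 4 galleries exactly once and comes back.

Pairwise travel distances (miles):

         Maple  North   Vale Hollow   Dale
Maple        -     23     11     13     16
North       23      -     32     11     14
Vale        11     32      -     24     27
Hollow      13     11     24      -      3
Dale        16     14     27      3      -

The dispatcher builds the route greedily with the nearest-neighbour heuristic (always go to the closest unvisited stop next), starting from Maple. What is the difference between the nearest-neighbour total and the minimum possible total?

Maple: Vale=11, Hollow=13, Dale=16, North=23 ⇒ Vale
Vale: Hollow=24, Dale=27, North=32 ⇒ Hollow
Hollow: Dale=3, North=11 ⇒ Dale
Dale: North=14 ⇒ North
NN route Maple → Vale → Hollow → Dale → North → Maple costs 75.
Optimal: Maple → Vale → North → Hollow → Dale → Maple costs 73 (by enumerating all 12 distinct tours).
Excess = 75 − 73 = 2.

2 miles longer than the optimal tour.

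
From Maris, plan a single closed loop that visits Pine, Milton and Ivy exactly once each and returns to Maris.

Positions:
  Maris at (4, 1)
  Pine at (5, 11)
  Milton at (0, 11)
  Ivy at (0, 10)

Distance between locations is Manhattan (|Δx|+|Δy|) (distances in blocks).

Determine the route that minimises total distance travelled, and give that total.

Maris→Pine→Milton→Ivy→Maris: 11+5+1+13 = 30
Maris→Pine→Ivy→Milton→Maris: 11+6+1+14 = 32
Maris→Milton→Pine→Ivy→Maris: 14+5+6+13 = 38
The minimum is 30.
One optimal route: Maris → Pine → Milton → Ivy → Maris (or its reverse).

30 blocks — the shortest possible round trip.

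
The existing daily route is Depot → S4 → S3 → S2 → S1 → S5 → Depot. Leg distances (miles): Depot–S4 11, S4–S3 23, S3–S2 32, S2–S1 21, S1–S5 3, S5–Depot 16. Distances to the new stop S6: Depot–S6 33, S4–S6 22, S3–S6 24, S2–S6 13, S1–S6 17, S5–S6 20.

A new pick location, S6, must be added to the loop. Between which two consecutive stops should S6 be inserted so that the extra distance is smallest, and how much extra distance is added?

Insertion cost between consecutive stops i–j is d(i,S6) + d(S6,j) − d(i,j):
  between Depot and S4: 33 + 22 − 11 = 44
  between S4 and S3: 22 + 24 − 23 = 23
  between S3 and S2: 24 + 13 − 32 = 5
  between S2 and S1: 13 + 17 − 21 = 9
  between S1 and S5: 17 + 20 − 3 = 34
  between S5 and Depot: 20 + 33 − 16 = 37
Cheapest insertion is between S3 and S2, adding 5.
New total = 106 + 5 = 111.

+5 miles — insert S6 between S3 and S2.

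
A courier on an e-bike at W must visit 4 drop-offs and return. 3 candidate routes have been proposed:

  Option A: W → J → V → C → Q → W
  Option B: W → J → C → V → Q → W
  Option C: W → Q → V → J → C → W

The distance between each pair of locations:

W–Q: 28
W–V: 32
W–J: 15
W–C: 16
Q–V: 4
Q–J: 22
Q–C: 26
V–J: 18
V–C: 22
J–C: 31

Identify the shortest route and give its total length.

Shortest is Option C, total 97.

Option A: 15 + 18 + 22 + 26 + 28 = 109
Option B: 15 + 31 + 22 + 4 + 28 = 100
Option C: 28 + 4 + 18 + 31 + 16 = 97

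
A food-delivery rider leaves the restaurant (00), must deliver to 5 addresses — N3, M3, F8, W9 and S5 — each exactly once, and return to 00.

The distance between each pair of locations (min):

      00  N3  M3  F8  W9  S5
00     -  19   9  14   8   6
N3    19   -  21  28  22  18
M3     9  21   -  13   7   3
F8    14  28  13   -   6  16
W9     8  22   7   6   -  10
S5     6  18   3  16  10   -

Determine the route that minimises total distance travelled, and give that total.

00→N3→M3→F8→W9→S5→00: 19+21+13+6+10+6 = 75
00→N3→M3→F8→S5→W9→00: 19+21+13+16+10+8 = 87
00→N3→M3→W9→F8→S5→00: 19+21+7+6+16+6 = 75
00→N3→M3→W9→S5→F8→00: 19+21+7+10+16+14 = 87
00→N3→M3→S5→F8→W9→00: 19+21+3+16+6+8 = 73
00→N3→M3→S5→W9→F8→00: 19+21+3+10+6+14 = 73
00→N3→F8→M3→W9→S5→00: 19+28+13+7+10+6 = 83
00→N3→F8→M3→S5→W9→00: 19+28+13+3+10+8 = 81
00→N3→F8→W9→M3→S5→00: 19+28+6+7+3+6 = 69
00→N3→F8→W9→S5→M3→00: 19+28+6+10+3+9 = 75
00→N3→F8→S5→M3→W9→00: 19+28+16+3+7+8 = 81
00→N3→F8→S5→W9→M3→00: 19+28+16+10+7+9 = 89
00→N3→W9→M3→F8→S5→00: 19+22+7+13+16+6 = 83
00→N3→W9→M3→S5→F8→00: 19+22+7+3+16+14 = 81
… (46 more)
00→N3→S5→M3→F8→W9→00: 19+18+3+13+6+8 = 67  ← best
The minimum is 67.
One optimal route: 00 → N3 → S5 → M3 → F8 → W9 → 00 (or its reverse).

67 min — the shortest possible round trip.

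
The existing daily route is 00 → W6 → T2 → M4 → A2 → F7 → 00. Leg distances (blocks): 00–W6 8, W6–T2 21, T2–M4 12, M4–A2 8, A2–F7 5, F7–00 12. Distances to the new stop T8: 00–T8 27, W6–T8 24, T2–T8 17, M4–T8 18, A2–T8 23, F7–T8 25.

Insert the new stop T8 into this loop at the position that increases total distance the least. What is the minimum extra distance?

Insertion cost between consecutive stops i–j is d(i,T8) + d(T8,j) − d(i,j):
  between 00 and W6: 27 + 24 − 8 = 43
  between W6 and T2: 24 + 17 − 21 = 20
  between T2 and M4: 17 + 18 − 12 = 23
  between M4 and A2: 18 + 23 − 8 = 33
  between A2 and F7: 23 + 25 − 5 = 43
  between F7 and 00: 25 + 27 − 12 = 40
Cheapest insertion is between W6 and T2, adding 20.
New total = 66 + 20 = 86.

+20 blocks — insert T8 between W6 and T2.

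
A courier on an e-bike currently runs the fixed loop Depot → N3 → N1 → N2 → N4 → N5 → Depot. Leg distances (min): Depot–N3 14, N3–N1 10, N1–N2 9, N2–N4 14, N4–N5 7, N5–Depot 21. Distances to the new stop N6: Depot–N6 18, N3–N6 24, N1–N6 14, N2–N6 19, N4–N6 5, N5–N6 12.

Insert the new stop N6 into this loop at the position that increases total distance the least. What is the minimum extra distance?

+9 min — insert N6 between N5 and Depot.

Insertion cost between consecutive stops i–j is d(i,N6) + d(N6,j) − d(i,j):
  between Depot and N3: 18 + 24 − 14 = 28
  between N3 and N1: 24 + 14 − 10 = 28
  between N1 and N2: 14 + 19 − 9 = 24
  between N2 and N4: 19 + 5 − 14 = 10
  between N4 and N5: 5 + 12 − 7 = 10
  between N5 and Depot: 12 + 18 − 21 = 9
Cheapest insertion is between N5 and Depot, adding 9.
New total = 75 + 9 = 84.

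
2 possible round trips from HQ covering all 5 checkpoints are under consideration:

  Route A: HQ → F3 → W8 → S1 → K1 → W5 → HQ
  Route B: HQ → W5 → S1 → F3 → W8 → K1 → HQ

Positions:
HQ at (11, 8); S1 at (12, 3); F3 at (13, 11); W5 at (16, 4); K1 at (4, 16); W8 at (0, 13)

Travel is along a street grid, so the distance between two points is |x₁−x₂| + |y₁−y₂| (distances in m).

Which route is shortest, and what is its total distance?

Shortest is Route B, total 60 m.

Route A: 5 + 15 + 22 + 21 + 24 + 9 = 96
Route B: 9 + 5 + 9 + 15 + 7 + 15 = 60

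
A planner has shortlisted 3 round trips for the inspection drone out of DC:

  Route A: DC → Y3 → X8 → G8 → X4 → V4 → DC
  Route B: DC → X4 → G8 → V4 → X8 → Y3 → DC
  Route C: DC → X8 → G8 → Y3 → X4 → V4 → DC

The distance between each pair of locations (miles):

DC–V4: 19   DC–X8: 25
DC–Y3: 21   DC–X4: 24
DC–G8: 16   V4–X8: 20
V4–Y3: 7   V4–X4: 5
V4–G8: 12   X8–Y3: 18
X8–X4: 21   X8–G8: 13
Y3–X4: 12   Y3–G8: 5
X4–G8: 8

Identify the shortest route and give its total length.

Route A: 21 + 18 + 13 + 8 + 5 + 19 = 84
Route B: 24 + 8 + 12 + 20 + 18 + 21 = 103
Route C: 25 + 13 + 5 + 12 + 5 + 19 = 79

79 miles — Route C is the shortest.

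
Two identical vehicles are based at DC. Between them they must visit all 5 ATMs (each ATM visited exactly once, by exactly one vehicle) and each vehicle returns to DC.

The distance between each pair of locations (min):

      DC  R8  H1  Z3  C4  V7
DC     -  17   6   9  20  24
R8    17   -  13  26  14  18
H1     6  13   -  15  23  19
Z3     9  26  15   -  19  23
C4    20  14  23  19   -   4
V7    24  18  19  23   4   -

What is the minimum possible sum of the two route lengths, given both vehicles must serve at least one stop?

Minimum combined distance: 78 min.

There are 2^4 − 1 = 15 ways to divide the 5 stops into two non-empty groups. For each, the best each vehicle can do is its own shortest tour through its group:
  {R8} + {H1, Z3, C4, V7}: 34 + 57 = 91
  {H1} + {R8, Z3, C4, V7}: 12 + 67 = 79
  {R8, H1} + {Z3, C4, V7}: 36 + 56 = 92
  {Z3} + {R8, H1, C4, V7}: 18 + 60 = 78
  {R8, Z3} + {H1, C4, V7}: 52 + 49 = 101
  {H1, Z3} + {R8, C4, V7}: 30 + 59 = 89
  … (15 splits in total)
Best: vehicle 1 DC → Z3 → DC = 18; vehicle 2 DC → R8 → C4 → V7 → H1 → DC = 60; combined 78.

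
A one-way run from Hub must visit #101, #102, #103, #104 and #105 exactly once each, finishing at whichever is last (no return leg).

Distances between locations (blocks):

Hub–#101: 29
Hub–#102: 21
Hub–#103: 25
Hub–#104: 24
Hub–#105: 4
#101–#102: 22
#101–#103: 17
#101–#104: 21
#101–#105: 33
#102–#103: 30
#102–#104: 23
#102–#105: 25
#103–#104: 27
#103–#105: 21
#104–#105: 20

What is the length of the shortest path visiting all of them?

There are 5! = 120 possible orderings.
Hub → #101 → #102 → #103 → #104 → #105: 29+22+30+27+20 = 128
Hub → #101 → #102 → #103 → #105 → #104: 29+22+30+21+20 = 122
Hub → #101 → #102 → #104 → #103 → #105: 29+22+23+27+21 = 122
Hub → #101 → #102 → #104 → #105 → #103: 29+22+23+20+21 = 115
Hub → #101 → #102 → #105 → #103 → #104: 29+22+25+21+27 = 124
Hub → #101 → #102 → #105 → #104 → #103: 29+22+25+20+27 = 123
Hub → #101 → #103 → #102 → #104 → #105: 29+17+30+23+20 = 119
Hub → #101 → #103 → #102 → #105 → #104: 29+17+30+25+20 = 121
Hub → #101 → #103 → #104 → #102 → #105: 29+17+27+23+25 = 121
Hub → #101 → #103 → #104 → #105 → #102: 29+17+27+20+25 = 118
Hub → #101 → #103 → #105 → #102 → #104: 29+17+21+25+23 = 115
Hub → #101 → #103 → #105 → #104 → #102: 29+17+21+20+23 = 110
Hub → #101 → #104 → #102 → #103 → #105: 29+21+23+30+21 = 124
Hub → #101 → #104 → #102 → #105 → #103: 29+21+23+25+21 = 119
… (106 more)
Hub → #105 → #103 → #101 → #104 → #102: 4+21+17+21+23 = 86  ← best
The minimum is 86.
One shortest path: Hub → #105 → #103 → #101 → #104 → #102.

86 blocks — the minimum one-way total.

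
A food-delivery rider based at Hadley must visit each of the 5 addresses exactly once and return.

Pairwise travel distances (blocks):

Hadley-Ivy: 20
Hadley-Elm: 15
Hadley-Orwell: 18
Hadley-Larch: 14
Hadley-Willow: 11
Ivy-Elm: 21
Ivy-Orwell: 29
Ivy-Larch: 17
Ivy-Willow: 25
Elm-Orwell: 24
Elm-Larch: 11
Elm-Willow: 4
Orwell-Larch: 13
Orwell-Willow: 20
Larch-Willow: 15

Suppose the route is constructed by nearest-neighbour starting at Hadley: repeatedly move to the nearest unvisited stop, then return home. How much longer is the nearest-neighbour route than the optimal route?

From Hadley: Willow=11, Larch=14, Elm=15, Orwell=18, Ivy=20 → choose Willow (11).
From Willow: Elm=4, Larch=15, Orwell=20, Ivy=25 → choose Elm (4).
From Elm: Larch=11, Ivy=21, Orwell=24 → choose Larch (11).
From Larch: Orwell=13, Ivy=17 → choose Orwell (13).
From Orwell: Ivy=29 → choose Ivy (29).
NN route Hadley → Willow → Elm → Larch → Orwell → Ivy → Hadley costs 88.
Optimal: Hadley → Orwell → Larch → Ivy → Elm → Willow → Hadley costs 84 (by enumerating all 60 distinct tours).
Excess = 88 − 84 = 4.

4 blocks longer than the optimal tour.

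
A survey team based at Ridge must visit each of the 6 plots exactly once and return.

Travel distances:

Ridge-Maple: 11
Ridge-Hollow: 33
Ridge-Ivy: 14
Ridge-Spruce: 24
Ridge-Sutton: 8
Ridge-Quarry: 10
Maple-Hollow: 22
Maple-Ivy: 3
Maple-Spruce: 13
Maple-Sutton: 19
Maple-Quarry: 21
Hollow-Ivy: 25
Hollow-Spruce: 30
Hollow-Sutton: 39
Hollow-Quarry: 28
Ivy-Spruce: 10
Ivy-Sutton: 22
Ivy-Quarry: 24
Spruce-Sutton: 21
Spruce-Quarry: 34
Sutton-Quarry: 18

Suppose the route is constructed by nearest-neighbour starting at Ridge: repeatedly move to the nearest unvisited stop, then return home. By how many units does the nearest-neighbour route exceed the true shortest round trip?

The nearest-neighbour route is 21 longer than optimal.

Ridge: Sutton=8, Quarry=10, Maple=11, Ivy=14, Spruce=24, Hollow=33 ⇒ Sutton
Sutton: Quarry=18, Maple=19, Spruce=21, Ivy=22, Hollow=39 ⇒ Quarry
Quarry: Maple=21, Ivy=24, Hollow=28, Spruce=34 ⇒ Maple
Maple: Ivy=3, Spruce=13, Hollow=22 ⇒ Ivy
Ivy: Spruce=10, Hollow=25 ⇒ Spruce
Spruce: Hollow=30 ⇒ Hollow
NN route Ridge → Sutton → Quarry → Maple → Ivy → Spruce → Hollow → Ridge costs 123.
Optimal: Ridge → Sutton → Spruce → Ivy → Maple → Hollow → Quarry → Ridge costs 102 (by enumerating all 360 distinct tours).
Excess = 123 − 102 = 21.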